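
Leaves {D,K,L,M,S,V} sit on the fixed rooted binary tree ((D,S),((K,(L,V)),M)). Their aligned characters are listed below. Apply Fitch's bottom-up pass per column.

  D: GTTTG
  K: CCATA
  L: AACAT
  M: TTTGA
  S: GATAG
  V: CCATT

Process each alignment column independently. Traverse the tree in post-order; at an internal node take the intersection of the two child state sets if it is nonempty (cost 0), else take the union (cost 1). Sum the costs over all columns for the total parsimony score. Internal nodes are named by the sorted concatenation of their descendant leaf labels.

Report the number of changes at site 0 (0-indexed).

DS@0: {G} ∩ {G} = {G} (intersection, +0)
LV@0: {A} ∪ {C} = {A,C} (union, +1)
KLV@0: {C} ∩ {A,C} = {C} (intersection, +0)
KLMV@0: {C} ∪ {T} = {C,T} (union, +1)
DKLMSV@0: {G} ∪ {C,T} = {C,G,T} (union, +1)
DS@1: {T} ∪ {A} = {A,T} (union, +1)
LV@1: {A} ∪ {C} = {A,C} (union, +1)
KLV@1: {C} ∩ {A,C} = {C} (intersection, +0)
KLMV@1: {C} ∪ {T} = {C,T} (union, +1)
DKLMSV@1: {A,T} ∩ {C,T} = {T} (intersection, +0)
DS@2: {T} ∩ {T} = {T} (intersection, +0)
LV@2: {C} ∪ {A} = {A,C} (union, +1)
KLV@2: {A} ∩ {A,C} = {A} (intersection, +0)
KLMV@2: {A} ∪ {T} = {A,T} (union, +1)
DKLMSV@2: {T} ∩ {A,T} = {T} (intersection, +0)
DS@3: {T} ∪ {A} = {A,T} (union, +1)
LV@3: {A} ∪ {T} = {A,T} (union, +1)
KLV@3: {T} ∩ {A,T} = {T} (intersection, +0)
KLMV@3: {T} ∪ {G} = {G,T} (union, +1)
DKLMSV@3: {A,T} ∩ {G,T} = {T} (intersection, +0)
DS@4: {G} ∩ {G} = {G} (intersection, +0)
LV@4: {T} ∩ {T} = {T} (intersection, +0)
KLV@4: {A} ∪ {T} = {A,T} (union, +1)
KLMV@4: {A,T} ∩ {A} = {A} (intersection, +0)
DKLMSV@4: {G} ∪ {A} = {A,G} (union, +1)
per-site changes: [3, 3, 2, 3, 2]; total = 13

3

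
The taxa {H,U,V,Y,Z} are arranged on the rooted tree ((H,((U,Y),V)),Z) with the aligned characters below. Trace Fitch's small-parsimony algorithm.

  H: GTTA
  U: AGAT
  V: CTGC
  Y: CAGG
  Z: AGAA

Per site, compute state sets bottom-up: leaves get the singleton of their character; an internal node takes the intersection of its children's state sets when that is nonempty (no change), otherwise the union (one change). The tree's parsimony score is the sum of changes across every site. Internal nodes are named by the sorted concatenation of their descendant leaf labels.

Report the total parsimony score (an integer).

UY@0: {A} ∪ {C} = {A,C} (union, +1)
UVY@0: {A,C} ∩ {C} = {C} (intersection, +0)
HUVY@0: {G} ∪ {C} = {C,G} (union, +1)
HUVYZ@0: {C,G} ∪ {A} = {A,C,G} (union, +1)
UY@1: {G} ∪ {A} = {A,G} (union, +1)
UVY@1: {A,G} ∪ {T} = {A,G,T} (union, +1)
HUVY@1: {T} ∩ {A,G,T} = {T} (intersection, +0)
HUVYZ@1: {T} ∪ {G} = {G,T} (union, +1)
UY@2: {A} ∪ {G} = {A,G} (union, +1)
UVY@2: {A,G} ∩ {G} = {G} (intersection, +0)
HUVY@2: {T} ∪ {G} = {G,T} (union, +1)
HUVYZ@2: {G,T} ∪ {A} = {A,G,T} (union, +1)
UY@3: {T} ∪ {G} = {G,T} (union, +1)
UVY@3: {G,T} ∪ {C} = {C,G,T} (union, +1)
HUVY@3: {A} ∪ {C,G,T} = {A,C,G,T} (union, +1)
HUVYZ@3: {A,C,G,T} ∩ {A} = {A} (intersection, +0)
per-site changes: [3, 3, 3, 3]; total = 12

12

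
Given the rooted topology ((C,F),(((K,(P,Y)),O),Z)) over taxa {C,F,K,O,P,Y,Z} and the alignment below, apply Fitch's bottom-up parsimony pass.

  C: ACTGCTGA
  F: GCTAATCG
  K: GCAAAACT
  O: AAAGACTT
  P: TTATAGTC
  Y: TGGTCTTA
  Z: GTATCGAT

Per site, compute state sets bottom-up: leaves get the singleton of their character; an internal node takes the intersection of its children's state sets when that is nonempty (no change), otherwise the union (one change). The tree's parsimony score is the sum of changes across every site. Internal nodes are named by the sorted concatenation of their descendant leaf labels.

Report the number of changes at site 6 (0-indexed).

4

[col 0] CF: children C:{A}, F:{G} ∪→ {A,G}; cost 1
[col 0] PY: children P:{T}, Y:{T} ∩→ {T}; cost 0
[col 0] KPY: children K:{G}, PY:{T} ∪→ {G,T}; cost 1
[col 0] KOPY: children KPY:{G,T}, O:{A} ∪→ {A,G,T}; cost 1
[col 0] KOPYZ: children KOPY:{A,G,T}, Z:{G} ∩→ {G}; cost 0
[col 0] CFKOPYZ: children CF:{A,G}, KOPYZ:{G} ∩→ {G}; cost 0
[col 1] CF: children C:{C}, F:{C} ∩→ {C}; cost 0
[col 1] PY: children P:{T}, Y:{G} ∪→ {G,T}; cost 1
[col 1] KPY: children K:{C}, PY:{G,T} ∪→ {C,G,T}; cost 1
[col 1] KOPY: children KPY:{C,G,T}, O:{A} ∪→ {A,C,G,T}; cost 1
[col 1] KOPYZ: children KOPY:{A,C,G,T}, Z:{T} ∩→ {T}; cost 0
[col 1] CFKOPYZ: children CF:{C}, KOPYZ:{T} ∪→ {C,T}; cost 1
[col 2] CF: children C:{T}, F:{T} ∩→ {T}; cost 0
[col 2] PY: children P:{A}, Y:{G} ∪→ {A,G}; cost 1
[col 2] KPY: children K:{A}, PY:{A,G} ∩→ {A}; cost 0
[col 2] KOPY: children KPY:{A}, O:{A} ∩→ {A}; cost 0
[col 2] KOPYZ: children KOPY:{A}, Z:{A} ∩→ {A}; cost 0
[col 2] CFKOPYZ: children CF:{T}, KOPYZ:{A} ∪→ {A,T}; cost 1
[col 3] CF: children C:{G}, F:{A} ∪→ {A,G}; cost 1
[col 3] PY: children P:{T}, Y:{T} ∩→ {T}; cost 0
[col 3] KPY: children K:{A}, PY:{T} ∪→ {A,T}; cost 1
[col 3] KOPY: children KPY:{A,T}, O:{G} ∪→ {A,G,T}; cost 1
[col 3] KOPYZ: children KOPY:{A,G,T}, Z:{T} ∩→ {T}; cost 0
[col 3] CFKOPYZ: children CF:{A,G}, KOPYZ:{T} ∪→ {A,G,T}; cost 1
[col 4] CF: children C:{C}, F:{A} ∪→ {A,C}; cost 1
[col 4] PY: children P:{A}, Y:{C} ∪→ {A,C}; cost 1
[col 4] KPY: children K:{A}, PY:{A,C} ∩→ {A}; cost 0
[col 4] KOPY: children KPY:{A}, O:{A} ∩→ {A}; cost 0
[col 4] KOPYZ: children KOPY:{A}, Z:{C} ∪→ {A,C}; cost 1
[col 4] CFKOPYZ: children CF:{A,C}, KOPYZ:{A,C} ∩→ {A,C}; cost 0
[col 5] CF: children C:{T}, F:{T} ∩→ {T}; cost 0
[col 5] PY: children P:{G}, Y:{T} ∪→ {G,T}; cost 1
[col 5] KPY: children K:{A}, PY:{G,T} ∪→ {A,G,T}; cost 1
[col 5] KOPY: children KPY:{A,G,T}, O:{C} ∪→ {A,C,G,T}; cost 1
[col 5] KOPYZ: children KOPY:{A,C,G,T}, Z:{G} ∩→ {G}; cost 0
[col 5] CFKOPYZ: children CF:{T}, KOPYZ:{G} ∪→ {G,T}; cost 1
[col 6] CF: children C:{G}, F:{C} ∪→ {C,G}; cost 1
[col 6] PY: children P:{T}, Y:{T} ∩→ {T}; cost 0
[col 6] KPY: children K:{C}, PY:{T} ∪→ {C,T}; cost 1
[col 6] KOPY: children KPY:{C,T}, O:{T} ∩→ {T}; cost 0
[col 6] KOPYZ: children KOPY:{T}, Z:{A} ∪→ {A,T}; cost 1
[col 6] CFKOPYZ: children CF:{C,G}, KOPYZ:{A,T} ∪→ {A,C,G,T}; cost 1
[col 7] CF: children C:{A}, F:{G} ∪→ {A,G}; cost 1
[col 7] PY: children P:{C}, Y:{A} ∪→ {A,C}; cost 1
[col 7] KPY: children K:{T}, PY:{A,C} ∪→ {A,C,T}; cost 1
[col 7] KOPY: children KPY:{A,C,T}, O:{T} ∩→ {T}; cost 0
[col 7] KOPYZ: children KOPY:{T}, Z:{T} ∩→ {T}; cost 0
[col 7] CFKOPYZ: children CF:{A,G}, KOPYZ:{T} ∪→ {A,G,T}; cost 1
per-site changes: [3, 4, 2, 4, 3, 4, 4, 4]; total = 28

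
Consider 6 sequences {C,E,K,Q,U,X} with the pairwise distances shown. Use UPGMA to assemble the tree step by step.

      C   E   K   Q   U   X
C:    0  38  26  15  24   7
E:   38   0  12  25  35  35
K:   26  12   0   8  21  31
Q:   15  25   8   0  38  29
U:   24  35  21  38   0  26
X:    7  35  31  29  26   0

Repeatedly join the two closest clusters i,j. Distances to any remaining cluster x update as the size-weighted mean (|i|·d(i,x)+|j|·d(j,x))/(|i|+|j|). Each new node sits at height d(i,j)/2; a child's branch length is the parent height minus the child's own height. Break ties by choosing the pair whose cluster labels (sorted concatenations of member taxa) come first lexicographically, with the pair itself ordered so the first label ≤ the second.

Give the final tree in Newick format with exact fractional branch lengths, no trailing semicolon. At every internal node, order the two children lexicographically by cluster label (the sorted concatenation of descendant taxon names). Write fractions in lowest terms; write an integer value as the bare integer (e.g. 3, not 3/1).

(((C:7/2,X:7/2):9,U:25/2):43/18,(E:37/4,(K:4,Q:4):21/4):203/36)

iteration 1: select C,X (d=7); attach at lengths (7/2, 7/2); label the merged cluster CX
  updated: d(CX,E)=73/2, d(CX,K)=57/2, d(CX,Q)=22, d(CX,U)=25
iteration 2: select K,Q (d=8); attach at lengths (4, 4); label the merged cluster KQ
  updated: d(CX,KQ)=101/4, d(E,KQ)=37/2, d(KQ,U)=59/2
iteration 3: select E,KQ (d=37/2); attach at lengths (37/4, 21/4); label the merged cluster EKQ
  updated: d(CX,EKQ)=29, d(EKQ,U)=94/3
iteration 4: select CX,U (d=25); attach at lengths (9, 25/2); label the merged cluster CUX
  updated: d(CUX,EKQ)=268/9
iteration 5: select CUX,EKQ (d=268/9); attach at lengths (43/18, 203/36); label the merged cluster CEKQUX
final tree: (((C:7/2,X:7/2):9,U:25/2):43/18,(E:37/4,(K:4,Q:4):21/4):203/36)
total length: 2125/36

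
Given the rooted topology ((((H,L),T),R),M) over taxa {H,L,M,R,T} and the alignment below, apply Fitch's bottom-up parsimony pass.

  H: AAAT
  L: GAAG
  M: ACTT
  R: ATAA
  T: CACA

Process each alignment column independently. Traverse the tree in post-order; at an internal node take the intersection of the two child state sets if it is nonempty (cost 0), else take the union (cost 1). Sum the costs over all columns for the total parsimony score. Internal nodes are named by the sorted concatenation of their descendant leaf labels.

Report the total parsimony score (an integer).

HL@0: {A} ∪ {G} = {A,G} (union, +1)
HLT@0: {A,G} ∪ {C} = {A,C,G} (union, +1)
HLRT@0: {A,C,G} ∩ {A} = {A} (intersection, +0)
HLMRT@0: {A} ∩ {A} = {A} (intersection, +0)
HL@1: {A} ∩ {A} = {A} (intersection, +0)
HLT@1: {A} ∩ {A} = {A} (intersection, +0)
HLRT@1: {A} ∪ {T} = {A,T} (union, +1)
HLMRT@1: {A,T} ∪ {C} = {A,C,T} (union, +1)
HL@2: {A} ∩ {A} = {A} (intersection, +0)
HLT@2: {A} ∪ {C} = {A,C} (union, +1)
HLRT@2: {A,C} ∩ {A} = {A} (intersection, +0)
HLMRT@2: {A} ∪ {T} = {A,T} (union, +1)
HL@3: {T} ∪ {G} = {G,T} (union, +1)
HLT@3: {G,T} ∪ {A} = {A,G,T} (union, +1)
HLRT@3: {A,G,T} ∩ {A} = {A} (intersection, +0)
HLMRT@3: {A} ∪ {T} = {A,T} (union, +1)
per-site changes: [2, 2, 2, 3]; total = 9

9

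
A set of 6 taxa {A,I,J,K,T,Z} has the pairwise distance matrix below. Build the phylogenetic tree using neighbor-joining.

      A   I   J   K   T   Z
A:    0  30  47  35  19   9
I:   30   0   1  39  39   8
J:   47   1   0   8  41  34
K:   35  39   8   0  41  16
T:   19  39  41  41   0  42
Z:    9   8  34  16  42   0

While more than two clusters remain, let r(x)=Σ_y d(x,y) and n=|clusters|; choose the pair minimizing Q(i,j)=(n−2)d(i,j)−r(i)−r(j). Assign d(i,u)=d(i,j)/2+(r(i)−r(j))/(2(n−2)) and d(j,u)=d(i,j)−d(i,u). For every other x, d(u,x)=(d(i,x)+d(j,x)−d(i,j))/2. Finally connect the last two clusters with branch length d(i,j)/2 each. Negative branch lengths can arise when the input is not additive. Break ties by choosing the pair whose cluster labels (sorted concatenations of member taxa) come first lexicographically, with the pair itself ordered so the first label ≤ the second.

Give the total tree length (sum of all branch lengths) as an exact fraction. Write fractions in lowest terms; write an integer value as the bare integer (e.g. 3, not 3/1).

1009/16

iteration 1: select A,T (d=19, Q=-246); attach at lengths (17/4, 59/4); label the merged cluster AT
  updated: d(AT,I)=25, d(AT,J)=69/2, d(AT,K)=57/2, d(AT,Z)=16
iteration 2: select I,J (d=1, Q=-295/2); attach at lengths (-1/4, 5/4); label the merged cluster IJ
  updated: d(AT,IJ)=117/4, d(IJ,K)=23, d(IJ,Z)=41/2
iteration 3: select AT,Z (d=16, Q=-377/4); attach at lengths (213/16, 43/16); label the merged cluster ATZ
  updated: d(ATZ,IJ)=135/8, d(ATZ,K)=57/4
iteration 4: select ATZ,IJ (d=135/8, Q=-433/8); attach at lengths (65/16, 205/16); label the merged cluster AIJTZ
  updated: d(AIJTZ,K)=163/16
iteration 5: select AIJTZ,K (d=163/16); attach at lengths (163/32, 163/32); label the merged cluster AIJKTZ
final tree: ((((A:17/4,T:59/4):213/16,Z:43/16):65/16,(I:-1/4,J:5/4):205/16):163/32,K:163/32)
total length: 1009/16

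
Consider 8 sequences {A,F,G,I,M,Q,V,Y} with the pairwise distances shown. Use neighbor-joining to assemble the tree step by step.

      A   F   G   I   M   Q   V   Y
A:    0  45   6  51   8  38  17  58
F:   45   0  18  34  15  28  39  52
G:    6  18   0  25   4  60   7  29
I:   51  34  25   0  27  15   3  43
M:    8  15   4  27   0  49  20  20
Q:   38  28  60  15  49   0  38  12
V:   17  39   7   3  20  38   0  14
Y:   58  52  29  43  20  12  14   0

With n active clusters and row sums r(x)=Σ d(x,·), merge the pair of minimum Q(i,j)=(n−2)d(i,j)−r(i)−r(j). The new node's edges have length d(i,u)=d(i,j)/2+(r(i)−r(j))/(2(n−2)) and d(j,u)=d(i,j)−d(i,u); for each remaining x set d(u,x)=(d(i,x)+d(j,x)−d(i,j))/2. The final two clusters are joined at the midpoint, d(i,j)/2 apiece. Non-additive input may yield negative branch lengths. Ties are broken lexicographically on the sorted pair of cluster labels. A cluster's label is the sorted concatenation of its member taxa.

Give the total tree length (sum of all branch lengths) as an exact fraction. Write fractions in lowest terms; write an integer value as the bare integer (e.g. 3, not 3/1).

2373/32

iteration 1: select Q,Y (d=12, Q=-396); attach at lengths (7, 5); label the merged cluster QY
  updated: d(A,QY)=42, d(F,QY)=34, d(G,QY)=77/2, d(I,QY)=23, d(M,QY)=57/2, d(QY,V)=20
iteration 2: select I,V (d=3, Q=-254); attach at lengths (36/5, -21/5); label the merged cluster IV
  updated: d(A,IV)=65/2, d(F,IV)=35, d(G,IV)=29/2, d(IV,M)=22, d(IV,QY)=20
iteration 3: select IV,QY (d=20, Q=-207); attach at lengths (41/8, 119/8); label the merged cluster IQVY
  updated: d(A,IQVY)=109/4, d(F,IQVY)=49/2, d(G,IQVY)=33/2, d(IQVY,M)=61/4
iteration 4: select A,G (d=6, Q=-451/4); attach at lengths (239/24, -95/24); label the merged cluster AG
  updated: d(AG,F)=57/2, d(AG,IQVY)=151/8, d(AG,M)=3
iteration 5: select AG,M (d=3, Q=-621/8); attach at lengths (185/32, -89/32); label the merged cluster AGM
  updated: d(AGM,F)=81/4, d(AGM,IQVY)=249/16
iteration 6: select AGM,F (d=81/4, Q=-965/16); attach at lengths (181/32, 467/32); label the merged cluster AFGM
  updated: d(AFGM,IQVY)=317/32
iteration 7: select AFGM,IQVY (d=317/32); attach at lengths (317/64, 317/64); label the merged cluster AFGIMQVY
final tree: ((((A:239/24,G:-95/24):185/32,M:-89/32):181/32,F:467/32):317/64,((I:36/5,V:-21/5):41/8,(Q:7,Y:5):119/8):317/64)
total length: 2373/32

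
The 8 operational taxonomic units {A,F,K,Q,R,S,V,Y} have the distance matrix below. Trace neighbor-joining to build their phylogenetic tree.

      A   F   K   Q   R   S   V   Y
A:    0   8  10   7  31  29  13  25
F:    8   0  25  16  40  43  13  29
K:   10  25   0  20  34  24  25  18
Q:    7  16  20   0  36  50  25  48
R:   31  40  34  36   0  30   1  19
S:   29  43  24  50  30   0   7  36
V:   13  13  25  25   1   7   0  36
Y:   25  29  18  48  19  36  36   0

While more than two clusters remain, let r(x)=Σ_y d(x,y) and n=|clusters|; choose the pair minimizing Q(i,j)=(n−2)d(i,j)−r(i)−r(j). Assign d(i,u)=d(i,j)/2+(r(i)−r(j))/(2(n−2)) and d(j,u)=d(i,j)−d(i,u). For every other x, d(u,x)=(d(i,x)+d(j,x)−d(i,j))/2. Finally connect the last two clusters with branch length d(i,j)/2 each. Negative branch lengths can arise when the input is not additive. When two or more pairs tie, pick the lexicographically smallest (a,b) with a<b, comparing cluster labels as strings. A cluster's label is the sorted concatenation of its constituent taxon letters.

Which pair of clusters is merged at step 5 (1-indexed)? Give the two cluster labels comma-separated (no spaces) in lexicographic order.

iteration 1: select R,V (d=1, Q=-305); attach at lengths (77/12, -65/12); label the merged cluster RV
  updated: d(A,RV)=43/2, d(F,RV)=26, d(K,RV)=29, d(Q,RV)=30, d(RV,S)=18, d(RV,Y)=27
iteration 2: select RV,S (d=18, Q=-523/2); attach at lengths (83/20, 277/20); label the merged cluster RSV
  updated: d(A,RSV)=65/4, d(F,RSV)=51/2, d(K,RSV)=35/2, d(Q,RSV)=31, d(RSV,Y)=45/2
iteration 3: select RSV,Y (d=45/2, Q=-661/4); attach at lengths (241/32, 479/32); label the merged cluster RSVY
  updated: d(A,RSVY)=75/8, d(F,RSVY)=16, d(K,RSVY)=13/2, d(Q,RSVY)=113/4
iteration 4: select K,RSVY (d=13/2, Q=-817/8); attach at lengths (167/48, 145/48); label the merged cluster KRSVY
  updated: d(A,KRSVY)=103/16, d(F,KRSVY)=69/4, d(KRSVY,Q)=167/8
iteration 5: select A,KRSVY (d=103/16, Q=-425/8); attach at lengths (-41/16, 9); label the merged cluster AKRSVY
  updated: d(AKRSVY,F)=301/32, d(AKRSVY,Q)=343/32
iteration 6: select AKRSVY,F (d=301/32, Q=-289/8); attach at lengths (33/16, 235/32); label the merged cluster AFKRSVY
  updated: d(AFKRSVY,Q)=277/32
iteration 7: select AFKRSVY,Q (d=277/32); attach at lengths (277/64, 277/64); label the merged cluster AFKQRSVY
final tree: (((A:-41/16,(K:167/48,(((R:77/12,V:-65/12):83/20,S:277/20):241/32,Y:479/32):145/48):9):33/16,F:235/32):277/64,Q:277/64)
total length: 145/2

A,KRSVY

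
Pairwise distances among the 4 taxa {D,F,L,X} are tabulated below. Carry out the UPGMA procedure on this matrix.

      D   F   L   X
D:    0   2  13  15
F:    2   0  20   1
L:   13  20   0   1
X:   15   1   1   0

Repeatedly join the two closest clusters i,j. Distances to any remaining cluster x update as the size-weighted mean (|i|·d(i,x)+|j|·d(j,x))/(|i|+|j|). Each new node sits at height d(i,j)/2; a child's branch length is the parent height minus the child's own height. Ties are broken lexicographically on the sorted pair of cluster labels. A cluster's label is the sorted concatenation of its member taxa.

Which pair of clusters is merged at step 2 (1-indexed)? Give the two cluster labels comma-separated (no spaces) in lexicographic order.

D,FX

step 1: merge (F,X) at d=1; branch lengths F→1/2, X→1/2; new cluster FX
  updated: d(D,FX)=17/2, d(FX,L)=21/2
step 2: merge (D,FX) at d=17/2; branch lengths D→17/4, FX→15/4; new cluster DFX
  updated: d(DFX,L)=34/3
step 3: merge (DFX,L) at d=34/3; branch lengths DFX→17/12, L→17/3; new cluster DFLX
final tree: ((D:17/4,(F:1/2,X:1/2):15/4):17/12,L:17/3)
total length: 193/12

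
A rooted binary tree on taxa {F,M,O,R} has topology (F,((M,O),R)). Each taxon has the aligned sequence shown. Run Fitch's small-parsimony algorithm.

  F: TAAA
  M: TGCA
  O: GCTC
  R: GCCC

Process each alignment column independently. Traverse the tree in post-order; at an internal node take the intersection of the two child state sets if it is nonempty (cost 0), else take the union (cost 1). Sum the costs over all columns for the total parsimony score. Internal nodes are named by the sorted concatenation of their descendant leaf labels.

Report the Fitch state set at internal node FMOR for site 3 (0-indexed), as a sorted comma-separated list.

A,C

[col 0] MO: children M:{T}, O:{G} ∪→ {G,T}; cost 1
[col 0] MOR: children MO:{G,T}, R:{G} ∩→ {G}; cost 0
[col 0] FMOR: children F:{T}, MOR:{G} ∪→ {G,T}; cost 1
[col 1] MO: children M:{G}, O:{C} ∪→ {C,G}; cost 1
[col 1] MOR: children MO:{C,G}, R:{C} ∩→ {C}; cost 0
[col 1] FMOR: children F:{A}, MOR:{C} ∪→ {A,C}; cost 1
[col 2] MO: children M:{C}, O:{T} ∪→ {C,T}; cost 1
[col 2] MOR: children MO:{C,T}, R:{C} ∩→ {C}; cost 0
[col 2] FMOR: children F:{A}, MOR:{C} ∪→ {A,C}; cost 1
[col 3] MO: children M:{A}, O:{C} ∪→ {A,C}; cost 1
[col 3] MOR: children MO:{A,C}, R:{C} ∩→ {C}; cost 0
[col 3] FMOR: children F:{A}, MOR:{C} ∪→ {A,C}; cost 1
per-site changes: [2, 2, 2, 2]; total = 8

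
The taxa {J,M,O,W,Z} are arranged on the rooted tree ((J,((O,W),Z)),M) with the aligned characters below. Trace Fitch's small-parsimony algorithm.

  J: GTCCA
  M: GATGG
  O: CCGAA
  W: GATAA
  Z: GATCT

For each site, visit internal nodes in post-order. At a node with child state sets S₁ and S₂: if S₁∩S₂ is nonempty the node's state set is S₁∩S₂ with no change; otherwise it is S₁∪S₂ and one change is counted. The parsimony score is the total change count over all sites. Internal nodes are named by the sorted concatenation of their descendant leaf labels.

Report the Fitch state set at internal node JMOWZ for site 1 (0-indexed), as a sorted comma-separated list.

A

OW@0: {C} ∪ {G} = {C,G} (union, +1)
OWZ@0: {C,G} ∩ {G} = {G} (intersection, +0)
JOWZ@0: {G} ∩ {G} = {G} (intersection, +0)
JMOWZ@0: {G} ∩ {G} = {G} (intersection, +0)
OW@1: {C} ∪ {A} = {A,C} (union, +1)
OWZ@1: {A,C} ∩ {A} = {A} (intersection, +0)
JOWZ@1: {T} ∪ {A} = {A,T} (union, +1)
JMOWZ@1: {A,T} ∩ {A} = {A} (intersection, +0)
OW@2: {G} ∪ {T} = {G,T} (union, +1)
OWZ@2: {G,T} ∩ {T} = {T} (intersection, +0)
JOWZ@2: {C} ∪ {T} = {C,T} (union, +1)
JMOWZ@2: {C,T} ∩ {T} = {T} (intersection, +0)
OW@3: {A} ∩ {A} = {A} (intersection, +0)
OWZ@3: {A} ∪ {C} = {A,C} (union, +1)
JOWZ@3: {C} ∩ {A,C} = {C} (intersection, +0)
JMOWZ@3: {C} ∪ {G} = {C,G} (union, +1)
OW@4: {A} ∩ {A} = {A} (intersection, +0)
OWZ@4: {A} ∪ {T} = {A,T} (union, +1)
JOWZ@4: {A} ∩ {A,T} = {A} (intersection, +0)
JMOWZ@4: {A} ∪ {G} = {A,G} (union, +1)
per-site changes: [1, 2, 2, 2, 2]; total = 9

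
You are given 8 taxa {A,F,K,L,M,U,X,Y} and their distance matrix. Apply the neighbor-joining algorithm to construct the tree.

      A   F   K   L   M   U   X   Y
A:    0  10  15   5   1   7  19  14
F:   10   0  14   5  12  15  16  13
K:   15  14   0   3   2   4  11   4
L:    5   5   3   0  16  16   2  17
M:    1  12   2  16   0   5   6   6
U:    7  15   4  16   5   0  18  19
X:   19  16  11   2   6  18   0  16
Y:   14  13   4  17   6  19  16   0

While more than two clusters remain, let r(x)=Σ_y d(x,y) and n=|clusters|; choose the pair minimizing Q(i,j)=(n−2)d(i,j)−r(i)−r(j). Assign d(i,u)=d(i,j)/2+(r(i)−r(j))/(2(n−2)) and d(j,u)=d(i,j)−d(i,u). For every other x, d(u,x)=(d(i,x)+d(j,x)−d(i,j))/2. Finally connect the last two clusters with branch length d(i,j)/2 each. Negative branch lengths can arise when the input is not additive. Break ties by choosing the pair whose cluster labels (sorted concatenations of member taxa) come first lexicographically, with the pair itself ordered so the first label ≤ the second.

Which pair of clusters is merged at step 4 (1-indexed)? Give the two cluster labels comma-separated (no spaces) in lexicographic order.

step 1: merge (L,X) at d=2, Q=-140; branch lengths L→-1, X→3; new cluster LX
  updated: d(A,LX)=11, d(F,LX)=19/2, d(K,LX)=6, d(LX,M)=10, d(LX,U)=16, d(LX,Y)=31/2
step 2: merge (K,Y) at d=4, Q=-193/2; branch lengths K→-13/20, Y→93/20; new cluster KY
  updated: d(A,KY)=25/2, d(F,KY)=23/2, d(KY,LX)=35/4, d(KY,M)=2, d(KY,U)=19/2
step 3: merge (F,LX) at d=19/2, Q=-301/4; branch lengths F→163/32, LX→141/32; new cluster FLX
  updated: d(A,FLX)=23/4, d(FLX,KY)=43/8, d(FLX,M)=25/4, d(FLX,U)=43/4
step 4: merge (FLX,KY) at d=43/8, Q=-331/8; branch lengths FLX→119/48, KY→139/48; new cluster FKLXY
  updated: d(A,FKLXY)=103/16, d(FKLXY,M)=23/16, d(FKLXY,U)=119/16
step 5: merge (A,M) at d=1, Q=-159/8; branch lengths A→9/4, M→-5/4; new cluster AM
  updated: d(AM,FKLXY)=55/16, d(AM,U)=11/2
step 6: merge (AM,FKLXY) at d=55/16, Q=-131/8; branch lengths AM→3/4, FKLXY→43/16; new cluster AFKLMXY
  updated: d(AFKLMXY,U)=19/4
step 7: merge (AFKLMXY,U) at d=19/4; branch lengths AFKLMXY→19/8, U→19/8; new cluster AFKLMUXY
final tree: (((A:9/4,M:-5/4):3/4,((F:163/32,(L:-1,X:3):141/32):119/48,(K:-13/20,Y:93/20):139/48):43/16):19/8,U:19/8)
total length: 481/16

FLX,KY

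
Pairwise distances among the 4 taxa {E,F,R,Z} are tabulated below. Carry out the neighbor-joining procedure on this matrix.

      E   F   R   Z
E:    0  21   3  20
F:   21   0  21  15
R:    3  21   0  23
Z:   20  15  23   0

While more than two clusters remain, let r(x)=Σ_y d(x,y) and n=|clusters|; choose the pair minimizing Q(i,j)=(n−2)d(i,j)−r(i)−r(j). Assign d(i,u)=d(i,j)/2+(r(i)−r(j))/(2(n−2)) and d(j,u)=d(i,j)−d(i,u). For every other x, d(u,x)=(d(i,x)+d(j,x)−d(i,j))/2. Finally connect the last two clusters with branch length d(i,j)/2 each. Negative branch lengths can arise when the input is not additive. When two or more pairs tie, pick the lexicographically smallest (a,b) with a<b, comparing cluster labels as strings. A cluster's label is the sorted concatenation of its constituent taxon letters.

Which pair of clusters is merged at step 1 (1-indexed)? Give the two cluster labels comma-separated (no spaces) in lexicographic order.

E,R

step 1: merge (E,R) at d=3, Q=-85; branch lengths E→3/4, R→9/4; new cluster ER
  updated: d(ER,F)=39/2, d(ER,Z)=20
step 2: merge (ER,F) at d=39/2, Q=-109/2; branch lengths ER→49/4, F→29/4; new cluster EFR
  updated: d(EFR,Z)=31/4
step 3: merge (EFR,Z) at d=31/4; branch lengths EFR→31/8, Z→31/8; new cluster EFRZ
final tree: (((E:3/4,R:9/4):49/4,F:29/4):31/8,Z:31/8)
total length: 121/4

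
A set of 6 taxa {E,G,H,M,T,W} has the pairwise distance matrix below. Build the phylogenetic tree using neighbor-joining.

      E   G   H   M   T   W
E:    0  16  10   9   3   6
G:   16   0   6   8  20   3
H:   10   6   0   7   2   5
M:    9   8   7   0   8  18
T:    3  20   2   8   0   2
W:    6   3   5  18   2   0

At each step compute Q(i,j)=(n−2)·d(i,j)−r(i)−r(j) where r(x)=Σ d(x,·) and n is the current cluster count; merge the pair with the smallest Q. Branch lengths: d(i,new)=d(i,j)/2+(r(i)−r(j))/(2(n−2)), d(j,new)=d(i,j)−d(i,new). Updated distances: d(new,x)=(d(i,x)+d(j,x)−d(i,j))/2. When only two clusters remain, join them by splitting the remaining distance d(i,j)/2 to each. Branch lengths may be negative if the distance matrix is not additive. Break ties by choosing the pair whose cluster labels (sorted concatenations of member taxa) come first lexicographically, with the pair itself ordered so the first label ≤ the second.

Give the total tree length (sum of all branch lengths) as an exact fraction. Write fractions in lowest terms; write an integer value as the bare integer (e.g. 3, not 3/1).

77/4

iteration 1: select G,W (d=3, Q=-75); attach at lengths (31/8, -7/8); label the merged cluster GW
  updated: d(E,GW)=19/2, d(GW,H)=4, d(GW,M)=23/2, d(GW,T)=19/2
iteration 2: select GW,H (d=4, Q=-91/2); attach at lengths (47/12, 1/12); label the merged cluster GHW
  updated: d(E,GHW)=31/4, d(GHW,M)=29/4, d(GHW,T)=15/4
iteration 3: select E,T (d=3, Q=-57/2); attach at lengths (11/4, 1/4); label the merged cluster ET
  updated: d(ET,GHW)=17/4, d(ET,M)=7
iteration 4: select ET,GHW (d=17/4, Q=-37/2); attach at lengths (2, 9/4); label the merged cluster EGHTW
  updated: d(EGHTW,M)=5
iteration 5: select EGHTW,M (d=5); attach at lengths (5/2, 5/2); label the merged cluster EGHMTW
final tree: (((E:11/4,T:1/4):2,((G:31/8,W:-7/8):47/12,H:1/12):9/4):5/2,M:5/2)
total length: 77/4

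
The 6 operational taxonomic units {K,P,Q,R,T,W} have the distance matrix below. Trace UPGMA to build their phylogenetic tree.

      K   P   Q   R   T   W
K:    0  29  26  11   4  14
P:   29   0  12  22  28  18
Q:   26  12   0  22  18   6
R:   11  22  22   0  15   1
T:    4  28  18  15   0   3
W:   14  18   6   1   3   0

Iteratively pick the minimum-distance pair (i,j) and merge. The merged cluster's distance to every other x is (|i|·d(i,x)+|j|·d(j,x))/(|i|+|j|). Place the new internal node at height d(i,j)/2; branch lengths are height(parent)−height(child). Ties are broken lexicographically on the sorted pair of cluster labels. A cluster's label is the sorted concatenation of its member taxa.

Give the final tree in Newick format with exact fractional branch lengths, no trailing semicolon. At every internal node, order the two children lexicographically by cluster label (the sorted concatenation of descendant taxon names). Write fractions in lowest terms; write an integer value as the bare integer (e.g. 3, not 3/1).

1. join R+W (d=1) ⇒ RW; edges |R|=1/2, |W|=1/2
  updated: d(K,RW)=25/2, d(P,RW)=20, d(Q,RW)=14, d(RW,T)=9
2. join K+T (d=4) ⇒ KT; edges |K|=2, |T|=2
  updated: d(KT,P)=57/2, d(KT,Q)=22, d(KT,RW)=43/4
3. join KT+RW (d=43/4) ⇒ KRTW; edges |KT|=27/8, |RW|=39/8
  updated: d(KRTW,P)=97/4, d(KRTW,Q)=18
4. join P+Q (d=12) ⇒ PQ; edges |P|=6, |Q|=6
  updated: d(KRTW,PQ)=169/8
5. join KRTW+PQ (d=169/8) ⇒ KPQRTW; edges |KRTW|=83/16, |PQ|=73/16
final tree: (((K:2,T:2):27/8,(R:1/2,W:1/2):39/8):83/16,(P:6,Q:6):73/16)
total length: 35

(((K:2,T:2):27/8,(R:1/2,W:1/2):39/8):83/16,(P:6,Q:6):73/16)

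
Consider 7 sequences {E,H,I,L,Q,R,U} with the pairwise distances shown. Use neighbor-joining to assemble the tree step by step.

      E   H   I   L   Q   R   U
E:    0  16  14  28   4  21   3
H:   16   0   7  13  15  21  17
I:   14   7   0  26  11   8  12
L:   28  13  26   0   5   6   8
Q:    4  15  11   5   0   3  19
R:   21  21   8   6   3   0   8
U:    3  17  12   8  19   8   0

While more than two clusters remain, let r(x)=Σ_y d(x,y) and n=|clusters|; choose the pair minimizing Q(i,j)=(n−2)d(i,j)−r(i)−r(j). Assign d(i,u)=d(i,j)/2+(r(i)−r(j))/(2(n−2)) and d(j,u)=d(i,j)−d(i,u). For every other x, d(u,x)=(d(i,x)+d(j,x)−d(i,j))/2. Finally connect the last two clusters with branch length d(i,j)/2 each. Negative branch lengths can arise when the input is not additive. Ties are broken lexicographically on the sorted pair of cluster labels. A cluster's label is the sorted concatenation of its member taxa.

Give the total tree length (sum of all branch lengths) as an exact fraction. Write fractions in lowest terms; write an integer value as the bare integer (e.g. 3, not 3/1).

step 1: merge (E,U) at d=3, Q=-138; branch lengths E→17/5, U→-2/5; new cluster EU
  updated: d(EU,H)=15, d(EU,I)=23/2, d(EU,L)=33/2, d(EU,Q)=10, d(EU,R)=13
step 2: merge (H,I) at d=7, Q=-213/2; branch lengths H→71/16, I→41/16; new cluster HI
  updated: d(EU,HI)=39/4, d(HI,L)=16, d(HI,Q)=19/2, d(HI,R)=11
step 3: merge (EU,HI) at d=39/4, Q=-265/4; branch lengths EU→43/8, HI→35/8; new cluster EHIU
  updated: d(EHIU,L)=91/8, d(EHIU,Q)=39/8, d(EHIU,R)=57/8
step 4: merge (EHIU,Q) at d=39/8, Q=-53/2; branch lengths EHIU→81/16, Q→-3/16; new cluster EHIQU
  updated: d(EHIQU,L)=23/4, d(EHIQU,R)=21/8
step 5: merge (EHIQU,L) at d=23/4, Q=-115/8; branch lengths EHIQU→19/16, L→73/16; new cluster EHILQU
  updated: d(EHILQU,R)=23/16
step 6: merge (EHILQU,R) at d=23/16; branch lengths EHILQU→23/32, R→23/32; new cluster EHILQRU
final tree: (((((E:17/5,U:-2/5):43/8,(H:71/16,I:41/16):35/8):81/16,Q:-3/16):19/16,L:73/16):23/32,R:23/32)
total length: 509/16

509/16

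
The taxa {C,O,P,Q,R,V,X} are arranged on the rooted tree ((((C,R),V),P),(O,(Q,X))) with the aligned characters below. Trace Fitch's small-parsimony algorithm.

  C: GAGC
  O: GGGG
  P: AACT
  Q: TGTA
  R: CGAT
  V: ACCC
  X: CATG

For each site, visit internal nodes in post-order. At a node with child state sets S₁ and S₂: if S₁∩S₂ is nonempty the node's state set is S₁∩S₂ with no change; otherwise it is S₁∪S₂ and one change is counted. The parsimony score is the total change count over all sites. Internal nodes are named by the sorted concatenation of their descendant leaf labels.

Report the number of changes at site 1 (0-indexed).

site 0, node CR: C={G} ∪ R={C} → {C,G} (+1)
site 0, node CRV: CR={C,G} ∪ V={A} → {A,C,G} (+1)
site 0, node CPRV: CRV={A,C,G} ∩ P={A} → {A} (+0)
site 0, node QX: Q={T} ∪ X={C} → {C,T} (+1)
site 0, node OQX: O={G} ∪ QX={C,T} → {C,G,T} (+1)
site 0, node COPQRVX: CPRV={A} ∪ OQX={C,G,T} → {A,C,G,T} (+1)
site 1, node CR: C={A} ∪ R={G} → {A,G} (+1)
site 1, node CRV: CR={A,G} ∪ V={C} → {A,C,G} (+1)
site 1, node CPRV: CRV={A,C,G} ∩ P={A} → {A} (+0)
site 1, node QX: Q={G} ∪ X={A} → {A,G} (+1)
site 1, node OQX: O={G} ∩ QX={A,G} → {G} (+0)
site 1, node COPQRVX: CPRV={A} ∪ OQX={G} → {A,G} (+1)
site 2, node CR: C={G} ∪ R={A} → {A,G} (+1)
site 2, node CRV: CR={A,G} ∪ V={C} → {A,C,G} (+1)
site 2, node CPRV: CRV={A,C,G} ∩ P={C} → {C} (+0)
site 2, node QX: Q={T} ∩ X={T} → {T} (+0)
site 2, node OQX: O={G} ∪ QX={T} → {G,T} (+1)
site 2, node COPQRVX: CPRV={C} ∪ OQX={G,T} → {C,G,T} (+1)
site 3, node CR: C={C} ∪ R={T} → {C,T} (+1)
site 3, node CRV: CR={C,T} ∩ V={C} → {C} (+0)
site 3, node CPRV: CRV={C} ∪ P={T} → {C,T} (+1)
site 3, node QX: Q={A} ∪ X={G} → {A,G} (+1)
site 3, node OQX: O={G} ∩ QX={A,G} → {G} (+0)
site 3, node COPQRVX: CPRV={C,T} ∪ OQX={G} → {C,G,T} (+1)
per-site changes: [5, 4, 4, 4]; total = 17

4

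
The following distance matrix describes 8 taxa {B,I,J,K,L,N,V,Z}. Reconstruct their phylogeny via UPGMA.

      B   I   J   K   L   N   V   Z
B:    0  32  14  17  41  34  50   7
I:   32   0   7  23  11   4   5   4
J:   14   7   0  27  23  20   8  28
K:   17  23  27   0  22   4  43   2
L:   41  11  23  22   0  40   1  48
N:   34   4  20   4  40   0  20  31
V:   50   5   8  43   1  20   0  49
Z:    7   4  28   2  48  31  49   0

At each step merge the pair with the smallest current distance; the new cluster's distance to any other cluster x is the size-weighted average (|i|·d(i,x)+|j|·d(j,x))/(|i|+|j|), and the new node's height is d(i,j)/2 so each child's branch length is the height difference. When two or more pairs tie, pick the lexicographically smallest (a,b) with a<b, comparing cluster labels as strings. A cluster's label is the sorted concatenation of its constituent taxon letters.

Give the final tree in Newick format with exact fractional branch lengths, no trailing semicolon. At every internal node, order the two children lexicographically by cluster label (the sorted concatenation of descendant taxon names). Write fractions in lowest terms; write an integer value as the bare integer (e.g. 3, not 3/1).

1. join L+V (d=1) ⇒ LV; edges |L|=1/2, |V|=1/2
  updated: d(B,LV)=91/2, d(I,LV)=8, d(J,LV)=31/2, d(K,LV)=65/2, d(LV,N)=30, d(LV,Z)=97/2
2. join K+Z (d=2) ⇒ KZ; edges |K|=1, |Z|=1
  updated: d(B,KZ)=12, d(I,KZ)=27/2, d(J,KZ)=55/2, d(KZ,LV)=81/2, d(KZ,N)=35/2
3. join I+N (d=4) ⇒ IN; edges |I|=2, |N|=2
  updated: d(B,IN)=33, d(IN,J)=27/2, d(IN,KZ)=31/2, d(IN,LV)=19
4. join B+KZ (d=12) ⇒ BKZ; edges |B|=6, |KZ|=5
  updated: d(BKZ,IN)=64/3, d(BKZ,J)=23, d(BKZ,LV)=253/6
5. join IN+J (d=27/2) ⇒ IJN; edges |IN|=19/4, |J|=27/4
  updated: d(BKZ,IJN)=197/9, d(IJN,LV)=107/6
6. join IJN+LV (d=107/6) ⇒ IJLNV; edges |IJN|=13/6, |LV|=101/12
  updated: d(BKZ,IJLNV)=30
7. join BKZ+IJLNV (d=30) ⇒ BIJKLNVZ; edges |BKZ|=9, |IJLNV|=73/12
final tree: ((B:6,(K:1,Z:1):5):9,(((I:2,N:2):19/4,J:27/4):13/6,(L:1/2,V:1/2):101/12):73/12)
total length: 331/6

((B:6,(K:1,Z:1):5):9,(((I:2,N:2):19/4,J:27/4):13/6,(L:1/2,V:1/2):101/12):73/12)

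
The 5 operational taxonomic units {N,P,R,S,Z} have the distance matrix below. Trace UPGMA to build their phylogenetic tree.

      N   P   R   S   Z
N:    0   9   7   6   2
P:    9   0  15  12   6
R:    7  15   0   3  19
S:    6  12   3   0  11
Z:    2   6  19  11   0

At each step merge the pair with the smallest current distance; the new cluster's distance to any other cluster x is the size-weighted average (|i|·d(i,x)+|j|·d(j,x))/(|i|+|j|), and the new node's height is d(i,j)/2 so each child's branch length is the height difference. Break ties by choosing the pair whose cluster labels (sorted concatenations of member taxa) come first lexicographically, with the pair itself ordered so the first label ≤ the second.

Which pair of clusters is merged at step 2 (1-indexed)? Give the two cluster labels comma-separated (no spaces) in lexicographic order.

R,S

step 1: merge (N,Z) at d=2; branch lengths N→1, Z→1; new cluster NZ
  updated: d(NZ,P)=15/2, d(NZ,R)=13, d(NZ,S)=17/2
step 2: merge (R,S) at d=3; branch lengths R→3/2, S→3/2; new cluster RS
  updated: d(NZ,RS)=43/4, d(P,RS)=27/2
step 3: merge (NZ,P) at d=15/2; branch lengths NZ→11/4, P→15/4; new cluster NPZ
  updated: d(NPZ,RS)=35/3
step 4: merge (NPZ,RS) at d=35/3; branch lengths NPZ→25/12, RS→13/3; new cluster NPRSZ
final tree: (((N:1,Z:1):11/4,P:15/4):25/12,(R:3/2,S:3/2):13/3)
total length: 215/12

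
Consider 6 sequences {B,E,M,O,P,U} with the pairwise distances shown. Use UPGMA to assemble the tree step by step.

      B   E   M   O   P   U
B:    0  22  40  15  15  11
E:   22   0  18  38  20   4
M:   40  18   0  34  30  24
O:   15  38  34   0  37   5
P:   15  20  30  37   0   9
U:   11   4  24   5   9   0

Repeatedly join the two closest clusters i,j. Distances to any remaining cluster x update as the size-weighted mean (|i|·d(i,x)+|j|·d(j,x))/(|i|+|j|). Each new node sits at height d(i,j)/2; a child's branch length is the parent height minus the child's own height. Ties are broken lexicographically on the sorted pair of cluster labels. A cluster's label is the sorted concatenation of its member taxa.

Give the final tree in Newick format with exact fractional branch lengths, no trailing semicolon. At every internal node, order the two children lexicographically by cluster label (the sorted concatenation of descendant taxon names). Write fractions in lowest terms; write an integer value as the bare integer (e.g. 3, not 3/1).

1. join E+U (d=4) ⇒ EU; edges |E|=2, |U|=2
  updated: d(B,EU)=33/2, d(EU,M)=21, d(EU,O)=43/2, d(EU,P)=29/2
2. join EU+P (d=29/2) ⇒ EPU; edges |EU|=21/4, |P|=29/4
  updated: d(B,EPU)=16, d(EPU,M)=24, d(EPU,O)=80/3
3. join B+O (d=15) ⇒ BO; edges |B|=15/2, |O|=15/2
  updated: d(BO,EPU)=64/3, d(BO,M)=37
4. join BO+EPU (d=64/3) ⇒ BEOPU; edges |BO|=19/6, |EPU|=41/12
  updated: d(BEOPU,M)=146/5
5. join BEOPU+M (d=146/5) ⇒ BEMOPU; edges |BEOPU|=59/15, |M|=73/5
final tree: (((B:15/2,O:15/2):19/6,((E:2,U:2):21/4,P:29/4):41/12):59/15,M:73/5)
total length: 3397/60

(((B:15/2,O:15/2):19/6,((E:2,U:2):21/4,P:29/4):41/12):59/15,M:73/5)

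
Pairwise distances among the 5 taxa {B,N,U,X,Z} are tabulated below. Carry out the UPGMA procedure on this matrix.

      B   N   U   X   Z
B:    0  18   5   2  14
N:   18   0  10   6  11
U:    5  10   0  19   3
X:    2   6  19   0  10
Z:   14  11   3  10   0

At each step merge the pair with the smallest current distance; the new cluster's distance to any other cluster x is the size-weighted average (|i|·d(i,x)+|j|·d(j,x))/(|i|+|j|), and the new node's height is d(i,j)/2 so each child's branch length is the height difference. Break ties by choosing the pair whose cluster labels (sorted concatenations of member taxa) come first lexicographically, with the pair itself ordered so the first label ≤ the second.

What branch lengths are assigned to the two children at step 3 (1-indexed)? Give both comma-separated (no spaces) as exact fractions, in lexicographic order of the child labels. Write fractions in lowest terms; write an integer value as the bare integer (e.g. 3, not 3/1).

21/4,15/4

iteration 1: select B,X (d=2); attach at lengths (1, 1); label the merged cluster BX
  updated: d(BX,N)=12, d(BX,U)=12, d(BX,Z)=12
iteration 2: select U,Z (d=3); attach at lengths (3/2, 3/2); label the merged cluster UZ
  updated: d(BX,UZ)=12, d(N,UZ)=21/2
iteration 3: select N,UZ (d=21/2); attach at lengths (21/4, 15/4); label the merged cluster NUZ
  updated: d(BX,NUZ)=12
iteration 4: select BX,NUZ (d=12); attach at lengths (5, 3/4); label the merged cluster BNUXZ
final tree: ((B:1,X:1):5,(N:21/4,(U:3/2,Z:3/2):15/4):3/4)
total length: 79/4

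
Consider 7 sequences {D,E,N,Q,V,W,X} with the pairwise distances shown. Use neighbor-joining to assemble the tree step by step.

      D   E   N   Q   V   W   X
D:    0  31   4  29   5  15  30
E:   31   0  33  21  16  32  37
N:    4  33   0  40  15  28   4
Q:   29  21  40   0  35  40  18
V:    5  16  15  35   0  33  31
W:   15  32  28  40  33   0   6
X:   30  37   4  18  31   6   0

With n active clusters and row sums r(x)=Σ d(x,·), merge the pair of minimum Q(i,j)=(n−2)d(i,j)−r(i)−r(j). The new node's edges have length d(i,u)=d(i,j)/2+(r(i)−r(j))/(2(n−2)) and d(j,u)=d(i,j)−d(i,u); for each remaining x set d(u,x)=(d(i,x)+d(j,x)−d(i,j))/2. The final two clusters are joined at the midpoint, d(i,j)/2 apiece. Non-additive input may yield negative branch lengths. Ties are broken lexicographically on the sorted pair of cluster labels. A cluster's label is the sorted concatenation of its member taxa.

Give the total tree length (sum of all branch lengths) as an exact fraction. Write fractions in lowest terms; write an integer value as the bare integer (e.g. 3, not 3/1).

127/2

1. join W+X (d=6, Q=-250) ⇒ WX; edges |W|=29/5, |X|=1/5
  updated: d(D,WX)=39/2, d(E,WX)=63/2, d(N,WX)=13, d(Q,WX)=26, d(V,WX)=29
2. join E+Q (d=21, Q=-399/2) ⇒ EQ; edges |E|=131/16, |Q|=205/16
  updated: d(D,EQ)=39/2, d(EQ,N)=26, d(EQ,V)=15, d(EQ,WX)=73/4
3. join EQ+WX (d=73/4, Q=-415/4) ⇒ EQWX; edges |EQ|=215/24, |WX|=223/24
  updated: d(D,EQWX)=83/8, d(EQWX,N)=83/8, d(EQWX,V)=103/8
4. join D+V (d=5, Q=-169/4) ⇒ DV; edges |D|=-7/8, |V|=47/8
  updated: d(DV,EQWX)=73/8, d(DV,N)=7
5. join DV+EQWX (d=73/8, Q=-53/2) ⇒ DEQVWX; edges |DV|=23/8, |EQWX|=25/4
  updated: d(DEQVWX,N)=33/8
6. join DEQVWX+N (d=33/8) ⇒ DENQVWX; edges |DEQVWX|=33/16, |N|=33/16
final tree: (((D:-7/8,V:47/8):23/8,((E:131/16,Q:205/16):215/24,(W:29/5,X:1/5):223/24):25/4):33/16,N:33/16)
total length: 127/2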